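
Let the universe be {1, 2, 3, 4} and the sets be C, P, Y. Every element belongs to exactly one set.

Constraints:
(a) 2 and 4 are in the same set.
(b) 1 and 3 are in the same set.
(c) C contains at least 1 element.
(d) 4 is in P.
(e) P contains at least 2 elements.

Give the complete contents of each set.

From (d): 4 ∈ P.
(a): 2 matches 4: 2 ∉ C.
(a): 2 matches 4: 2 ∈ P.
Suppose 1 ∉ C: no assignment then satisfies all the clues, so 1 ∈ C.

C = {1, 3}; P = {2, 4}; Y = {}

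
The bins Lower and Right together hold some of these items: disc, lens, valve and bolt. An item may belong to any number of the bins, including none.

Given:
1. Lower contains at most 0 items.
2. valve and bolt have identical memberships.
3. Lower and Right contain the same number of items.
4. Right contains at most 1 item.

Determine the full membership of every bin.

Lower = {}; Right = {}

(1): Lower already has 0, so the rest are out.
Suppose disc ∈ Right: no assignment then satisfies all the clues, so disc ∉ Right.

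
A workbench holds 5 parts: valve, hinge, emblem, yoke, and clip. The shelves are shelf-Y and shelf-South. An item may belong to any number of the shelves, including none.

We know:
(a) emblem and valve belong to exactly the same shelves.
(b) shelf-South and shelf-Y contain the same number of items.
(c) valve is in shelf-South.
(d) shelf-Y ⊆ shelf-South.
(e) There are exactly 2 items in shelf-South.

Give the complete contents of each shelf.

shelf-Y = {emblem, valve}; shelf-South = {emblem, valve}

From (c): valve ∈ shelf-South.
(a): emblem matches valve: emblem ∈ shelf-South.
(e): shelf-South already has 2, so the rest are out.
(d) contrapositive: hinge ∉ shelf-Y.
(d) contrapositive: yoke ∉ shelf-Y.
(d) contrapositive: clip ∉ shelf-Y.
Suppose valve ∉ shelf-Y: no assignment then satisfies all the clues, so valve ∈ shelf-Y.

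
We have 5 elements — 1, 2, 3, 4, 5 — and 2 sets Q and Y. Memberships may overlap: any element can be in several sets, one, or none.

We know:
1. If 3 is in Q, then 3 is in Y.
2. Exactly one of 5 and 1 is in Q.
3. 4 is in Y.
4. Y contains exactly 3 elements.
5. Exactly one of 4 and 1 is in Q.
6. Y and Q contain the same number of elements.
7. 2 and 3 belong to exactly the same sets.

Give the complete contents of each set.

Q = {1, 2, 3}; Y = {2, 3, 4}

From (3): 4 ∈ Y.
Suppose 1 ∉ Q: no assignment then satisfies all the clues, so 1 ∈ Q.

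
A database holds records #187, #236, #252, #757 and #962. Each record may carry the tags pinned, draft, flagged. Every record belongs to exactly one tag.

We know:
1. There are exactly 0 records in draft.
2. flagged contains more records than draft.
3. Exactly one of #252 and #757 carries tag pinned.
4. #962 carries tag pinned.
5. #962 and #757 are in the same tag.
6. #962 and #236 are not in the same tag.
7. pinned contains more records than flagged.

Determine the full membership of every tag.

From (4): #962 ∈ pinned.
(1): draft already has 0, so the rest are out.
(5): #757 matches #962: #757 ∈ pinned.
(6): #236 ∉ pinned.
Only one tag left: #236 ∈ flagged.
(3) (exactly one): #252 ∉ pinned.
Only one tag left: #252 ∈ flagged.
Suppose #187 ∉ pinned: no assignment then satisfies all the clues, so #187 ∈ pinned.

pinned = {#187, #757, #962}; draft = {}; flagged = {#236, #252}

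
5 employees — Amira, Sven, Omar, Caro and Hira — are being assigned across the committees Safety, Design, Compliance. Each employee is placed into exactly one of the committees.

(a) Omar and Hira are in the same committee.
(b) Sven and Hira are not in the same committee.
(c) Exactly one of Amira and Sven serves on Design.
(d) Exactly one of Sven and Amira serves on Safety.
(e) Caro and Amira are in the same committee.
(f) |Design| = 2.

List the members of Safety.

Safety = {Sven}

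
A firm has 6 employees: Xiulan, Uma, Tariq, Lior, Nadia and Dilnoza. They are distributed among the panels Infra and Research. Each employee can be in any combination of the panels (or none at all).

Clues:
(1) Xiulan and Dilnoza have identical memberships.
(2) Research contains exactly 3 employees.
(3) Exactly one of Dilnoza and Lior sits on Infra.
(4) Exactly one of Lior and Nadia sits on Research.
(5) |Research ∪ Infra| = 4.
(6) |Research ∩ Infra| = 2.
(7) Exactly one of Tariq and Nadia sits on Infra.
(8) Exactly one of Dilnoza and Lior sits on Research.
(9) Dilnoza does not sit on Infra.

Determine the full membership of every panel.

Infra = {Lior, Nadia, Uma}; Research = {Lior, Tariq, Uma}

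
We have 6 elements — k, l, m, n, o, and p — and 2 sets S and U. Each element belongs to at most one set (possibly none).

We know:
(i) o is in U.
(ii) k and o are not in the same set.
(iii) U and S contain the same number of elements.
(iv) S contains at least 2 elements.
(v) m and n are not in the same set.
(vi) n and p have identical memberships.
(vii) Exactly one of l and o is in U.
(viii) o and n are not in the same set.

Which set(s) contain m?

m: U

From (i): o ∈ U.
(ii): k ∉ U.
(vii) (exactly one): l ∉ U.
(viii): n ∉ U.
(vi): p matches n: p ∉ U.
Suppose m ∈ S: no assignment then satisfies all the clues, so m ∉ S.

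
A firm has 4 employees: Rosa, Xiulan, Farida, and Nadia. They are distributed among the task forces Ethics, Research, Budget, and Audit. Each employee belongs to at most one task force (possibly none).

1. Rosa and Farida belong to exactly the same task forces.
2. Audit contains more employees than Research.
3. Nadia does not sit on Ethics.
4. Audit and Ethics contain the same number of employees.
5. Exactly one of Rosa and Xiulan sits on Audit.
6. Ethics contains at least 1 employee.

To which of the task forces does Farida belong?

Farida: Ethics

From (3): Nadia ∉ Ethics.
Suppose Farida ∉ Ethics: no assignment then satisfies all the clues, so Farida ∈ Ethics.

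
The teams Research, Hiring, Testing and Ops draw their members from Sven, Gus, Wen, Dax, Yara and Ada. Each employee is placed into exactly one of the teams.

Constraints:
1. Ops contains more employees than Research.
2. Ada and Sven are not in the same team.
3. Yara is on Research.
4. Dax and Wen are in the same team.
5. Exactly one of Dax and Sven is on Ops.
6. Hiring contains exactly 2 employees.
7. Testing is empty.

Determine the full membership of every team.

Research = {Yara}; Hiring = {Gus, Sven}; Testing = {}; Ops = {Ada, Dax, Wen}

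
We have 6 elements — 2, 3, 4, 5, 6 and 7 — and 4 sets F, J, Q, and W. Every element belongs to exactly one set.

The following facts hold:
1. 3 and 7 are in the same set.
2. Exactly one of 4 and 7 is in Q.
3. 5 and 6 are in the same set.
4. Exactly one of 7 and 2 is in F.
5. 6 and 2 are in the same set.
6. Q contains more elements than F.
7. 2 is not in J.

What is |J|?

0

From (7): 2 ∉ J.
(5): 6 matches 2: 6 ∉ J.
(3): 5 matches 6: 5 ∉ J.
Suppose 2 ∈ F: no assignment then satisfies all the clues, so 2 ∉ F.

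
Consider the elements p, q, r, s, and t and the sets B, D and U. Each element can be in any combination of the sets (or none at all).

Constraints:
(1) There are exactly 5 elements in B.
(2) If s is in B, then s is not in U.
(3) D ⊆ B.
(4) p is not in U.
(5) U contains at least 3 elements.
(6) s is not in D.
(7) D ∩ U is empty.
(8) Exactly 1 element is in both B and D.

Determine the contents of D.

From (4): p ∉ U.
From (6): s ∉ D.
(1): only 5 candidates remain for B, so all are in.
(2): s ∉ U.
(5): only 3 candidates remain for U, so all are in.
(7) (disjoint): q ∉ D.
(7) (disjoint): r ∉ D.
(7) (disjoint): t ∉ D.
Suppose p ∉ D: no assignment then satisfies all the clues, so p ∈ D.

D = {p}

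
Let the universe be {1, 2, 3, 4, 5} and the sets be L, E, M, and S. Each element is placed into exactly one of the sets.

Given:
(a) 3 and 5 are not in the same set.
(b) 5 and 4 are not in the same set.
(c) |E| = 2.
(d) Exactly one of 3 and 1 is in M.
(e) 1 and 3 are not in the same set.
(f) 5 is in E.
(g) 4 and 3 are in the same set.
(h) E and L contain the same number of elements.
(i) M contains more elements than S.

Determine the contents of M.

M = {1}

From (f): 5 ∈ E.
(a): 3 ∉ E.
(b): 4 ∉ E.
Suppose 1 ∉ M: no assignment then satisfies all the clues, so 1 ∈ M.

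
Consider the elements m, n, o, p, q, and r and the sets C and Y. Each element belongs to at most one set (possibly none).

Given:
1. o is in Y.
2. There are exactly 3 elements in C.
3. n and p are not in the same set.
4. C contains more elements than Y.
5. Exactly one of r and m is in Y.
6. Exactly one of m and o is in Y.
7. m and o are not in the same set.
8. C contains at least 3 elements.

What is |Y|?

2

From (1): o ∈ Y.
(6) (exactly one): m ∉ Y.
(5) (exactly one): r ∈ Y.
Suppose m ∉ C: no assignment then satisfies all the clues, so m ∈ C.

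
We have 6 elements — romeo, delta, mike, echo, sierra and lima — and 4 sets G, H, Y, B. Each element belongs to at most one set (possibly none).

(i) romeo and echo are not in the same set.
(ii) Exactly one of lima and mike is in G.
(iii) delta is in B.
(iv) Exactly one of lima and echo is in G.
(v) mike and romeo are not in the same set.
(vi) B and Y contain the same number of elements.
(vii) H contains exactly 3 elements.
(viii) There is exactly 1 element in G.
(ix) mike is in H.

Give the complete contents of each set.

From (iii): delta ∈ B.
From (ix): mike ∈ H.
(ii) (exactly one): lima ∈ G.
(iv) (exactly one): echo ∉ G.
(v): romeo ∉ H.
(vii): only 3 candidates remain for H, so all are in.
(viii): G already has 1, so the rest are out.
Suppose romeo ∉ Y: no assignment then satisfies all the clues, so romeo ∈ Y.

G = {lima}; H = {echo, mike, sierra}; Y = {romeo}; B = {delta}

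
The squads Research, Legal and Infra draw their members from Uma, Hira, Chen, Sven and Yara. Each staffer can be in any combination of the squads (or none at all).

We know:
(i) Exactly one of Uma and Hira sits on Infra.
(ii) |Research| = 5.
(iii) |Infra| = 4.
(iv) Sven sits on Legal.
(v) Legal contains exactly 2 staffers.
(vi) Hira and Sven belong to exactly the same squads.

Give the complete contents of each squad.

Research = {Chen, Hira, Sven, Uma, Yara}; Legal = {Hira, Sven}; Infra = {Chen, Hira, Sven, Yara}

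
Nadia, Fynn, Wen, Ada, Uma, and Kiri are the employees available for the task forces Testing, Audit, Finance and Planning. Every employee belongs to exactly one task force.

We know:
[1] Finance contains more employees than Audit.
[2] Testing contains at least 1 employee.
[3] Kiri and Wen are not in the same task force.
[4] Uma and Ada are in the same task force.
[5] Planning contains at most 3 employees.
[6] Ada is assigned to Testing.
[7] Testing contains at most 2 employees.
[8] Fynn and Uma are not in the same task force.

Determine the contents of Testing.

Testing = {Ada, Uma}

From (6): Ada ∈ Testing.
(4): Uma matches Ada: Uma ∈ Testing.
(7): Testing already has 2, so the rest are out.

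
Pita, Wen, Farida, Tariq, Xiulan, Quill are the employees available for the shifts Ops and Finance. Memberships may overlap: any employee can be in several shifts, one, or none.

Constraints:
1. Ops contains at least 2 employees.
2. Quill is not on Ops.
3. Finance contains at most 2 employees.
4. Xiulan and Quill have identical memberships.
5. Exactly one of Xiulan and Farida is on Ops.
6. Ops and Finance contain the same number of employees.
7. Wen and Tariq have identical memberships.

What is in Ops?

From (2): Quill ∉ Ops.
(4): Xiulan matches Quill: Xiulan ∉ Ops.
(5) (exactly one): Farida ∈ Ops.
Suppose Pita ∉ Ops: no assignment then satisfies all the clues, so Pita ∈ Ops.

Ops = {Farida, Pita}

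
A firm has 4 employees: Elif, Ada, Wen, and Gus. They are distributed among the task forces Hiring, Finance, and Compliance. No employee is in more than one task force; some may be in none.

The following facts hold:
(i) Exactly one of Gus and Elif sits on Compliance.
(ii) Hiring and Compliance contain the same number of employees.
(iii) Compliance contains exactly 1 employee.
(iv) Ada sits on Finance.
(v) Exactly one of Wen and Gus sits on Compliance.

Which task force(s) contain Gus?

Gus: Compliance

From (iv): Ada ∈ Finance.
Suppose Gus ∈ Hiring: no assignment then satisfies all the clues, so Gus ∉ Hiring.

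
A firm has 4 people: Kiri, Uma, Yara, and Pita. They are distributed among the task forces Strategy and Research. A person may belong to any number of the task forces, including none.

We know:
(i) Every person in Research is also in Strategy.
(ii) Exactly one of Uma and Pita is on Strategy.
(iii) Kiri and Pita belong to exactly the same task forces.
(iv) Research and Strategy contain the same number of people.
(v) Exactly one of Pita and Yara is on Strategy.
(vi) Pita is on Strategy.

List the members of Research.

Research = {Kiri, Pita}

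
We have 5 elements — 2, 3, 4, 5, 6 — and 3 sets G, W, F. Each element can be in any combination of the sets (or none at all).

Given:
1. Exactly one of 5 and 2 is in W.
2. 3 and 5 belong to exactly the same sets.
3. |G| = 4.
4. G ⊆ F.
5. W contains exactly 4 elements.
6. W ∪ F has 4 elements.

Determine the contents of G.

G = {3, 4, 5, 6}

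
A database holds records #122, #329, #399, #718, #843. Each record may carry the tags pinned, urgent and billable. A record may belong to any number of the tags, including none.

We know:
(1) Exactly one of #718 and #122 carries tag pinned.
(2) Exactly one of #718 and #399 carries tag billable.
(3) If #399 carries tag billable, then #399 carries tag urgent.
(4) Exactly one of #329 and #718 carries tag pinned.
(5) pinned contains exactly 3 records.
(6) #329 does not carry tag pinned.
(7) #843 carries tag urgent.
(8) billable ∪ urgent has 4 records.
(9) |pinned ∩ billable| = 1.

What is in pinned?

pinned = {#399, #718, #843}

From (6): #329 ∉ pinned.
From (7): #843 ∈ urgent.
(4) (exactly one): #718 ∈ pinned.
(1) (exactly one): #122 ∉ pinned.
(5): only 3 candidates remain for pinned, so all are in.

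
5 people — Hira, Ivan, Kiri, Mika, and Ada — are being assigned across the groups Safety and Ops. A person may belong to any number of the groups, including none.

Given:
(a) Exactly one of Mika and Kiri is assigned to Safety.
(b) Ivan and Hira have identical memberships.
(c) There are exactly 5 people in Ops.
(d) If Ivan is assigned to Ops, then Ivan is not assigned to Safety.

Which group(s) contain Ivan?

Ivan: Ops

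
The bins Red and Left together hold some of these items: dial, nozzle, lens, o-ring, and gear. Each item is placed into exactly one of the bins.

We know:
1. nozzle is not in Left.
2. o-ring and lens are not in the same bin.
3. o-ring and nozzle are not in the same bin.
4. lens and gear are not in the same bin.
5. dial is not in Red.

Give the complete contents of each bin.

Red = {lens, nozzle}; Left = {dial, gear, o-ring}

From (1): nozzle ∉ Left.
From (5): dial ∉ Red.
Only one bin left: dial ∈ Left.
Only one bin left: nozzle ∈ Red.
(3): o-ring ∉ Red.
Only one bin left: o-ring ∈ Left.
(2): lens ∉ Left.
Only one bin left: lens ∈ Red.
(4): gear ∉ Red.
Only one bin left: gear ∈ Left.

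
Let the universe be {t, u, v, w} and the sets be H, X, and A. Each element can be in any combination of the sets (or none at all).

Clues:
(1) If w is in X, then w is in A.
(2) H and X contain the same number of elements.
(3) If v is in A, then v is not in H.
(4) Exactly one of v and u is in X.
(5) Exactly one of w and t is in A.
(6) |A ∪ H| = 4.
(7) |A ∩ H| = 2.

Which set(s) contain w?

w: A, H, X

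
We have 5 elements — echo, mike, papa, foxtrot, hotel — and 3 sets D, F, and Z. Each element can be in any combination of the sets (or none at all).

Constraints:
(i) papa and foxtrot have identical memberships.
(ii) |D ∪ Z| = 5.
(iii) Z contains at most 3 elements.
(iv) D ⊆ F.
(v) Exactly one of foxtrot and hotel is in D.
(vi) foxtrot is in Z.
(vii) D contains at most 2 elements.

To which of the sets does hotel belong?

hotel: D, F

From (vi): foxtrot ∈ Z.
(i): papa matches foxtrot: papa ∈ Z.
Suppose hotel ∉ D: no assignment then satisfies all the clues, so hotel ∈ D.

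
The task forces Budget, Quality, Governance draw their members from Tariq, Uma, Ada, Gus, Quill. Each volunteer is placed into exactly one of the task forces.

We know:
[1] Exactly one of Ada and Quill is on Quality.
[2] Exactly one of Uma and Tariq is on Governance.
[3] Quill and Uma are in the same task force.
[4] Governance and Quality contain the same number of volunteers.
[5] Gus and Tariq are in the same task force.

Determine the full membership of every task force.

Budget = {Ada}; Quality = {Quill, Uma}; Governance = {Gus, Tariq}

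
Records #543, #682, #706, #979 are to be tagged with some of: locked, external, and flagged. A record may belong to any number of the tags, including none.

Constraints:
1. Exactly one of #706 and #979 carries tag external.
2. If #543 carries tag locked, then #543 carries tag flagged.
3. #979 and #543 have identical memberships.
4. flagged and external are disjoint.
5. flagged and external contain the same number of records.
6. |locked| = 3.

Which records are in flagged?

flagged = {#543, #979}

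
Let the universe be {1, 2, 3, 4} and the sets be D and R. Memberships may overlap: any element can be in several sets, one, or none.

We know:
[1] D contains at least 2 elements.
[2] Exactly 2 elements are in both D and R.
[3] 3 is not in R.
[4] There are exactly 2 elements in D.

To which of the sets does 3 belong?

3: none

From (3): 3 ∉ R.
Suppose 3 ∈ D: no assignment then satisfies all the clues, so 3 ∉ D.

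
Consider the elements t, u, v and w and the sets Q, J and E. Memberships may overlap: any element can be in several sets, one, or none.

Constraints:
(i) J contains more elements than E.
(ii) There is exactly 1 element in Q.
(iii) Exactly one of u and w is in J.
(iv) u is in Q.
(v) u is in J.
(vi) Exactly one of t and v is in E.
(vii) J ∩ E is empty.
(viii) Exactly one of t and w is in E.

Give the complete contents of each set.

Q = {u}; J = {u, v}; E = {t}

From (iv): u ∈ Q.
From (v): u ∈ J.
(ii): Q already has 1, so the rest are out.
(iii) (exactly one): w ∉ J.
(vii) (disjoint): u ∉ E.
Suppose t ∈ J: no assignment then satisfies all the clues, so t ∉ J.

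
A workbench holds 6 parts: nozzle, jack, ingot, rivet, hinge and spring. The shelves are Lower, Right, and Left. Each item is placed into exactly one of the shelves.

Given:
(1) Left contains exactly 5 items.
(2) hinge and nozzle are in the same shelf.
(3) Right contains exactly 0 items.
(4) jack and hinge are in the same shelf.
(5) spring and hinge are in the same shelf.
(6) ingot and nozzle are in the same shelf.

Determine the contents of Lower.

(3): Right already has 0, so the rest are out.
Suppose nozzle ∈ Lower: no assignment then satisfies all the clues, so nozzle ∉ Lower.

Lower = {rivet}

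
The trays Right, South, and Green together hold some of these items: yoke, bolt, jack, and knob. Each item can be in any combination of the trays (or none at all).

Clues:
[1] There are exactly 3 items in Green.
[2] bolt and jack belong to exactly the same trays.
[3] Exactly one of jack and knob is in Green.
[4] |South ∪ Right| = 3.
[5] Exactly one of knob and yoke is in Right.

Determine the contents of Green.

Green = {bolt, jack, yoke}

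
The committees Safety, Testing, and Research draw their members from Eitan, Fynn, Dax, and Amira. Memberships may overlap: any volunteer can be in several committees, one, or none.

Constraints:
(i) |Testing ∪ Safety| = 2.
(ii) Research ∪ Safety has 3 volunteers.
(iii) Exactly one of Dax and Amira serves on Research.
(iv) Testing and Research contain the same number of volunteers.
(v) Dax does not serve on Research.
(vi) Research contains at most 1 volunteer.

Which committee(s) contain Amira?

From (v): Dax ∉ Research.
(iii) (exactly one): Amira ∈ Research.
(vi): Research already has 1, so the rest are out.
Suppose Amira ∈ Safety: no assignment then satisfies all the clues, so Amira ∉ Safety.

Amira: Research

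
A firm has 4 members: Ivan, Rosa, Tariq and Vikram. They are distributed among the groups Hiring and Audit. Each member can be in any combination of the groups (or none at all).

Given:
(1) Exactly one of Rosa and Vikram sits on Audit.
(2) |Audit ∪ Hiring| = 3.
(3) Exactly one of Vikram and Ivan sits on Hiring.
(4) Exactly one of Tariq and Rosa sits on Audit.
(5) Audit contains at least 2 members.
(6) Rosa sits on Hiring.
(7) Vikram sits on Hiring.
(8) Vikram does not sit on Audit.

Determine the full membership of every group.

From (6): Rosa ∈ Hiring.
From (7): Vikram ∈ Hiring.
From (8): Vikram ∉ Audit.
(1) (exactly one): Rosa ∈ Audit.
(3) (exactly one): Ivan ∉ Hiring.
(4) (exactly one): Tariq ∉ Audit.
(5): only 2 candidates remain for Audit, so all are in.
Suppose Tariq ∈ Hiring: no assignment then satisfies all the clues, so Tariq ∉ Hiring.

Hiring = {Rosa, Vikram}; Audit = {Ivan, Rosa}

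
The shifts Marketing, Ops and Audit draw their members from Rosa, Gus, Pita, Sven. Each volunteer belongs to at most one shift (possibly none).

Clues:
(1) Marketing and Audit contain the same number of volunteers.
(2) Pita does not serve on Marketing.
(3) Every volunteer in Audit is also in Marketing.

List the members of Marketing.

Marketing = {}

From (2): Pita ∉ Marketing.
(3) contrapositive: Pita ∉ Audit.
Suppose Rosa ∈ Marketing: no assignment then satisfies all the clues, so Rosa ∉ Marketing.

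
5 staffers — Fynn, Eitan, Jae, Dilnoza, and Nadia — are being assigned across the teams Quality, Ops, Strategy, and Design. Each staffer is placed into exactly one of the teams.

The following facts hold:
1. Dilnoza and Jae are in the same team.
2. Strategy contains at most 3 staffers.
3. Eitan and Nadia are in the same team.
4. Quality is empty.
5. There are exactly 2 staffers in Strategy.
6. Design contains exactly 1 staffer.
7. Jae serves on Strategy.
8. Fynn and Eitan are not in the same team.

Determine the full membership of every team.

Quality = {}; Ops = {Eitan, Nadia}; Strategy = {Dilnoza, Jae}; Design = {Fynn}

From (7): Jae ∈ Strategy.
(1): Dilnoza matches Jae: Dilnoza ∉ Quality.
(1): Dilnoza matches Jae: Dilnoza ∉ Ops.
(1): Dilnoza matches Jae: Dilnoza ∈ Strategy.
(4): Quality already has 0, so the rest are out.
(5): Strategy already has 2, so the rest are out.
Suppose Fynn ∈ Ops: no assignment then satisfies all the clues, so Fynn ∉ Ops.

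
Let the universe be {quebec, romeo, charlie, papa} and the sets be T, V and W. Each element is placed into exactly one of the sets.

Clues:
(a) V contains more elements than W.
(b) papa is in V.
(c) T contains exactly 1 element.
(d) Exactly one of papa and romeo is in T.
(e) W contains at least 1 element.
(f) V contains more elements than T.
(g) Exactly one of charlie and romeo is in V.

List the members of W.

From (b): papa ∈ V.
(d) (exactly one): romeo ∈ T.
(g) (exactly one): charlie ∈ V.
(c): T already has 1, so the rest are out.
(e): only 1 candidates remain for W, so all are in.

W = {quebec}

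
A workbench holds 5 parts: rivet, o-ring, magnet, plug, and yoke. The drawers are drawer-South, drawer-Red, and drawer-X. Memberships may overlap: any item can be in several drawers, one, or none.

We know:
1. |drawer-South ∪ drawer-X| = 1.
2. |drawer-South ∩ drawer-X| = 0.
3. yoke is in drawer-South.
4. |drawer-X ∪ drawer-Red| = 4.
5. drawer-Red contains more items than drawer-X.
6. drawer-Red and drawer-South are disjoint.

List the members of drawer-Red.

drawer-Red = {magnet, o-ring, plug, rivet}

From (3): yoke ∈ drawer-South.
(6) (disjoint): yoke ∉ drawer-Red.
Suppose rivet ∉ drawer-Red: no assignment then satisfies all the clues, so rivet ∈ drawer-Red.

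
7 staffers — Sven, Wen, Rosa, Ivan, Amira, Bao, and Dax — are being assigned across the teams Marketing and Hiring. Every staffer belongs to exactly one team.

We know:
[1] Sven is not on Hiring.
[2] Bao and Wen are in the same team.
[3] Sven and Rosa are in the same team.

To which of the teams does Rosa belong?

Rosa: Marketing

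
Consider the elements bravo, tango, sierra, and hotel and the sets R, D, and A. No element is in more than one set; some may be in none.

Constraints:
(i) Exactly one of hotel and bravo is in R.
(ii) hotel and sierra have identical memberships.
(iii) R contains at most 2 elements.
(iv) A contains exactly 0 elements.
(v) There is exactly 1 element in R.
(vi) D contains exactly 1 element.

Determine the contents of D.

D = {tango}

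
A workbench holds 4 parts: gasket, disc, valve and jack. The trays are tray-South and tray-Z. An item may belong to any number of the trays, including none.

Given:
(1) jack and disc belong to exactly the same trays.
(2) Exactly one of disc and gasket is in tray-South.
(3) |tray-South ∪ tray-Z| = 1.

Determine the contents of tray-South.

tray-South = {gasket}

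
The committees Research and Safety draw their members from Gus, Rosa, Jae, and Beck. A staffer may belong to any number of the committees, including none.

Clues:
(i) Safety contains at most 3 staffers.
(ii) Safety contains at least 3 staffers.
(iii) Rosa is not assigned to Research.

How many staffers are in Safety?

3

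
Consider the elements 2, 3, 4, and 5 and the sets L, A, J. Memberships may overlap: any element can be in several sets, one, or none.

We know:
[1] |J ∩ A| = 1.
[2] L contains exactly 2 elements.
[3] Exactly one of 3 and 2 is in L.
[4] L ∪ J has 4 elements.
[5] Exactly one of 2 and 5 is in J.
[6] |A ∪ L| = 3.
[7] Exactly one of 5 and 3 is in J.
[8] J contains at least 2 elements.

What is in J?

J = {2, 3, 4}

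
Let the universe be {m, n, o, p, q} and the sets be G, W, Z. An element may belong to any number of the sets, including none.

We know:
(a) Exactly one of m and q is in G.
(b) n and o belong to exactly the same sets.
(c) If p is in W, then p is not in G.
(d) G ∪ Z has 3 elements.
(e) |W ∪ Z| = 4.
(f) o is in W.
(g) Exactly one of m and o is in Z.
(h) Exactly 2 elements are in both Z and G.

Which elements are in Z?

Z = {n, o}

From (f): o ∈ W.
(b): n matches o: n ∈ W.
Suppose m ∈ Z: no assignment then satisfies all the clues, so m ∉ Z.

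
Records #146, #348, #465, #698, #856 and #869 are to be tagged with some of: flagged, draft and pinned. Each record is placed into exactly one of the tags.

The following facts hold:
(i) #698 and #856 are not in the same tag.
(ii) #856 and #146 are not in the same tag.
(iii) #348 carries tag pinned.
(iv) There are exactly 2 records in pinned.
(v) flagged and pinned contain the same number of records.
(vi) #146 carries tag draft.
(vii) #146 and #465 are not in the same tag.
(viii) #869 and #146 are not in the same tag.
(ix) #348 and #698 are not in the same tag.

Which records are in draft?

draft = {#146, #698}

From (iii): #348 ∈ pinned.
From (vi): #146 ∈ draft.
(ii): #856 ∉ draft.
(vii): #465 ∉ draft.
(viii): #869 ∉ draft.
(ix): #698 ∉ pinned.
Suppose #698 ∉ draft: no assignment then satisfies all the clues, so #698 ∈ draft.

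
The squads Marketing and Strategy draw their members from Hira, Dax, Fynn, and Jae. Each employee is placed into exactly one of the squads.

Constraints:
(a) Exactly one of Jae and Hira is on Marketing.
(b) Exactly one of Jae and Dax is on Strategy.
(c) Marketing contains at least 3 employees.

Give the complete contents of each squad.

Marketing = {Dax, Fynn, Hira}; Strategy = {Jae}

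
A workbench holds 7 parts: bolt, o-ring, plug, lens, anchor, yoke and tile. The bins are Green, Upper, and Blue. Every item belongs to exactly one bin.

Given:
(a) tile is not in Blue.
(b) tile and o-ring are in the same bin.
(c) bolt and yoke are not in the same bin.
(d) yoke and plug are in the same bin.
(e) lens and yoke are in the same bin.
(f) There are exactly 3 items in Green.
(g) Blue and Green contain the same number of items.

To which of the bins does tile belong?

From (a): tile ∉ Blue.
(b): o-ring matches tile: o-ring ∉ Blue.
Suppose tile ∉ Green: no assignment then satisfies all the clues, so tile ∈ Green.

tile: Green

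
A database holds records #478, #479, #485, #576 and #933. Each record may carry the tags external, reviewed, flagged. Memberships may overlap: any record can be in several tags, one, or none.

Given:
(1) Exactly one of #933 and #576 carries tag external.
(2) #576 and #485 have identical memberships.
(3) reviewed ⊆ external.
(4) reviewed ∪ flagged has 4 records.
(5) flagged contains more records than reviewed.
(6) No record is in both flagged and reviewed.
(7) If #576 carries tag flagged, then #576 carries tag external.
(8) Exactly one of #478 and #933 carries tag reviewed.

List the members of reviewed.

reviewed = {#478}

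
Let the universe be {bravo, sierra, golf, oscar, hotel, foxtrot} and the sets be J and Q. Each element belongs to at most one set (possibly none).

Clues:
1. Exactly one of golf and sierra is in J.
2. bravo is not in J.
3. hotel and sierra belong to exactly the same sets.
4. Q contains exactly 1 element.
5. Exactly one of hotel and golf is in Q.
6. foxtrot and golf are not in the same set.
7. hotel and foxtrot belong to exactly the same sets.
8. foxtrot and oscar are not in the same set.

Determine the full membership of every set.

J = {foxtrot, hotel, sierra}; Q = {golf}

From (2): bravo ∉ J.
Suppose bravo ∈ Q: no assignment then satisfies all the clues, so bravo ∉ Q.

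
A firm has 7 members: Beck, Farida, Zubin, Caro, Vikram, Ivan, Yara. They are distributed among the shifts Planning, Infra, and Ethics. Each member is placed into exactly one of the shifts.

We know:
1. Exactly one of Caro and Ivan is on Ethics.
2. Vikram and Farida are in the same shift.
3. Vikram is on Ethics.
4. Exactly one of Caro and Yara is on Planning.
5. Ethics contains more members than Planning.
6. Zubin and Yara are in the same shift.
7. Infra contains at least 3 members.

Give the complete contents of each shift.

From (3): Vikram ∈ Ethics.
(2): Farida matches Vikram: Farida ∉ Planning.
(2): Farida matches Vikram: Farida ∉ Infra.
(2): Farida matches Vikram: Farida ∈ Ethics.
Suppose Beck ∈ Planning: no assignment then satisfies all the clues, so Beck ∉ Planning.

Planning = {Caro}; Infra = {Beck, Yara, Zubin}; Ethics = {Farida, Ivan, Vikram}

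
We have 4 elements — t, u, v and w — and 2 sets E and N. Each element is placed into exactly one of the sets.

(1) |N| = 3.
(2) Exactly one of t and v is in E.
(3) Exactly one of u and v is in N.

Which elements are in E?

E = {v}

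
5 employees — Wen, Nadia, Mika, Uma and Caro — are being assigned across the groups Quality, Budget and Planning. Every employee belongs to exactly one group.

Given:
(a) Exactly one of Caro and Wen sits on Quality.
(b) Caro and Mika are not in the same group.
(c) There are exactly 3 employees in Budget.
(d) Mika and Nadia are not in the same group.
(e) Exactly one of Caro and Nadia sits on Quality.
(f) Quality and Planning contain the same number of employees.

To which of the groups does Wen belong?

Wen: Budget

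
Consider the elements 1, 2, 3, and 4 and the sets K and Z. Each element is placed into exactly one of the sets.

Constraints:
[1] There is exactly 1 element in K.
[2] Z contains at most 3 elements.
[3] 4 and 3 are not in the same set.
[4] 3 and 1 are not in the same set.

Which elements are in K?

K = {3}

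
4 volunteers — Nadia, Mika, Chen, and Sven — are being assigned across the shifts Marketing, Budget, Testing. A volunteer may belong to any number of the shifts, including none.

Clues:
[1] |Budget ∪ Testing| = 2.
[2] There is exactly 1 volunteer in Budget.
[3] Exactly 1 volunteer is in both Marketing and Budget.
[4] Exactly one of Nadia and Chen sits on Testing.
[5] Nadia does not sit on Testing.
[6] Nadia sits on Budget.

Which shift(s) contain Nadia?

From (5): Nadia ∉ Testing.
From (6): Nadia ∈ Budget.
(2): Budget already has 1, so the rest are out.
(4) (exactly one): Chen ∈ Testing.
Suppose Nadia ∉ Marketing: no assignment then satisfies all the clues, so Nadia ∈ Marketing.

Nadia: Budget, Marketing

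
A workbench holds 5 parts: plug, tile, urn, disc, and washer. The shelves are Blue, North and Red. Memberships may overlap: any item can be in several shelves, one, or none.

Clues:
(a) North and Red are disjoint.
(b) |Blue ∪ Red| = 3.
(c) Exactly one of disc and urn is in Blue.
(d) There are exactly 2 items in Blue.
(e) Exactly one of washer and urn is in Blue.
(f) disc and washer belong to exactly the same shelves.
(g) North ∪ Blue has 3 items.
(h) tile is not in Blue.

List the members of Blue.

Blue = {disc, washer}

From (h): tile ∉ Blue.
Suppose plug ∈ Blue: no assignment then satisfies all the clues, so plug ∉ Blue.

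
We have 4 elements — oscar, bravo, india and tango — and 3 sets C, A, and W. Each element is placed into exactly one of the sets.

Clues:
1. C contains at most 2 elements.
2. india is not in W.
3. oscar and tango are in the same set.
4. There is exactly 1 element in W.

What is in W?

W = {bravo}

From (2): india ∉ W.
Suppose oscar ∈ W: no assignment then satisfies all the clues, so oscar ∉ W.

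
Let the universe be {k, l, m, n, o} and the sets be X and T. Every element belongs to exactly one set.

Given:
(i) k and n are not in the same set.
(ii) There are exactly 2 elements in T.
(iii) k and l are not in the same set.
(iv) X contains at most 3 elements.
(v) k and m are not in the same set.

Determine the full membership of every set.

X = {l, m, n}; T = {k, o}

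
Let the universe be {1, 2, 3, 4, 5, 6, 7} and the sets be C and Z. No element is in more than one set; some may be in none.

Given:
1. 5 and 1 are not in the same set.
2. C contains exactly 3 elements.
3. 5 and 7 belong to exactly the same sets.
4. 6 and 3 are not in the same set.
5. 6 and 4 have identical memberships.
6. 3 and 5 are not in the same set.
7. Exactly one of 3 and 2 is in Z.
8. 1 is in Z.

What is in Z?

From (8): 1 ∈ Z.
(1): 5 ∉ Z.
(3): 7 matches 5: 7 ∉ Z.
Suppose 2 ∈ Z: no assignment then satisfies all the clues, so 2 ∉ Z.

Z = {1, 3}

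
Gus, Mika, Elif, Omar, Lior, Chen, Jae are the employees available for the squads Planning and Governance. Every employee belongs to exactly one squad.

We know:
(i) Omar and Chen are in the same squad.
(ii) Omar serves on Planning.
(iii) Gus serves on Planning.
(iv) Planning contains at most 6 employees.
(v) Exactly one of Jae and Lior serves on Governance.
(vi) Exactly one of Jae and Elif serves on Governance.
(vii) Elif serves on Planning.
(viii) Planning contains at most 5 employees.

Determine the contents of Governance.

From (ii): Omar ∈ Planning.
From (iii): Gus ∈ Planning.
From (vii): Elif ∈ Planning.
(i): Chen matches Omar: Chen ∈ Planning.
(vi) (exactly one): Jae ∈ Governance.
(v) (exactly one): Lior ∉ Governance.
Only one squad left: Lior ∈ Planning.
(viii): Planning already has 5, so the rest are out.
Only one squad left: Mika ∈ Governance.

Governance = {Jae, Mika}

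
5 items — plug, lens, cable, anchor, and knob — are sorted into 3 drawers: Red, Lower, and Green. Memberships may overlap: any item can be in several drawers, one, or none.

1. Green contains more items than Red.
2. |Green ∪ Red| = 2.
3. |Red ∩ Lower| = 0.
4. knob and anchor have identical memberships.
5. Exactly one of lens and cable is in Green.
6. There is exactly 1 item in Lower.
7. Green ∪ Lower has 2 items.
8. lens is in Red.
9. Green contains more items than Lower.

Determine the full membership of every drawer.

Red = {lens}; Lower = {plug}; Green = {lens, plug}

From (8): lens ∈ Red.
Suppose plug ∈ Red: no assignment then satisfies all the clues, so plug ∉ Red.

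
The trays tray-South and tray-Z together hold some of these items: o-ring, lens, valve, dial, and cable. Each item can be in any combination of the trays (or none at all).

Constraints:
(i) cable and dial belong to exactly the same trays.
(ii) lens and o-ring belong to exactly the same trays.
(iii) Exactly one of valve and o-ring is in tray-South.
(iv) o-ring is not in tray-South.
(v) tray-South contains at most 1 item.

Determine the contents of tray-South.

tray-South = {valve}

From (iv): o-ring ∉ tray-South.
(ii): lens matches o-ring: lens ∉ tray-South.
(iii) (exactly one): valve ∈ tray-South.
(v): tray-South already has 1, so the rest are out.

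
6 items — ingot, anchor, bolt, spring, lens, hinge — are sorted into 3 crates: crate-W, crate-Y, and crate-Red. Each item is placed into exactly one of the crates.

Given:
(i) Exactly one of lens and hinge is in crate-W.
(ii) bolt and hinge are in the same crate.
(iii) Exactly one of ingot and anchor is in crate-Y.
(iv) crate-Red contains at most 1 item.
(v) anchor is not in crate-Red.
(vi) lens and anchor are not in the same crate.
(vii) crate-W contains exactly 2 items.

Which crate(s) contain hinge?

hinge: crate-Y

From (v): anchor ∉ crate-Red.
Suppose hinge ∈ crate-W: no assignment then satisfies all the clues, so hinge ∉ crate-W.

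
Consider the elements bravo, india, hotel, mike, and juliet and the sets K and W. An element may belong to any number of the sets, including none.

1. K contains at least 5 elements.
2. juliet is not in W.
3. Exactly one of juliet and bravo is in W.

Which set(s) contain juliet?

juliet: K

From (2): juliet ∉ W.
(1): only 5 candidates remain for K, so all are in.
(3) (exactly one): bravo ∈ W.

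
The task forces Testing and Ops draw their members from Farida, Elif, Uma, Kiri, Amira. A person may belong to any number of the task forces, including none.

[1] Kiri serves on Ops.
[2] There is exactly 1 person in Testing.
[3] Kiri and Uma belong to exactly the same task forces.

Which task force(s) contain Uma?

From (1): Kiri ∈ Ops.
(3): Uma matches Kiri: Uma ∈ Ops.
Suppose Uma ∈ Testing: no assignment then satisfies all the clues, so Uma ∉ Testing.

Uma: Ops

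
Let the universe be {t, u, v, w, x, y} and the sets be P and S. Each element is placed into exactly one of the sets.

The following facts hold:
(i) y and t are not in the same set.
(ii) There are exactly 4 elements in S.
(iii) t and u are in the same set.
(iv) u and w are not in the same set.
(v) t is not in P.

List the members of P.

P = {w, y}

From (v): t ∉ P.
(iii): u matches t: u ∉ P.
Only one set left: t ∈ S.
Only one set left: u ∈ S.
(i): y ∉ S.
(iv): w ∉ S.
Only one set left: w ∈ P.
Only one set left: y ∈ P.
(ii): only 4 candidates remain for S, so all are in.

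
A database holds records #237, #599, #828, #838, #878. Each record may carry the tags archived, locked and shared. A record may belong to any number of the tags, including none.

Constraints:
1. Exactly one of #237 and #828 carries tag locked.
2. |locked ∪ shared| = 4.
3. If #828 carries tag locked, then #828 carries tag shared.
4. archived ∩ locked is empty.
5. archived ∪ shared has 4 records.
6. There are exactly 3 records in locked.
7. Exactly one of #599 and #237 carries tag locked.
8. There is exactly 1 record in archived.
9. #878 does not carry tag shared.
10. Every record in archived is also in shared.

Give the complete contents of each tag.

archived = {#237}; locked = {#599, #828, #838}; shared = {#237, #599, #828, #838}

From (9): #878 ∉ shared.
(10) contrapositive: #878 ∉ archived.
Suppose #237 ∉ archived: no assignment then satisfies all the clues, so #237 ∈ archived.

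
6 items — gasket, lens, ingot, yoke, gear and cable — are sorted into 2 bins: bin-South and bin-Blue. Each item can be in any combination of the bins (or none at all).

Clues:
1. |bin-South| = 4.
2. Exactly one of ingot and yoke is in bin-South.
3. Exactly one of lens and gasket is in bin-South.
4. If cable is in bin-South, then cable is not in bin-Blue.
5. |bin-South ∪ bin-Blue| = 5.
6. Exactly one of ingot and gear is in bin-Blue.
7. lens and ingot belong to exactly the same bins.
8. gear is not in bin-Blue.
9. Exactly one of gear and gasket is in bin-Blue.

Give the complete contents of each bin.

bin-South = {cable, gear, ingot, lens}; bin-Blue = {gasket, ingot, lens}

From (8): gear ∉ bin-Blue.
(6) (exactly one): ingot ∈ bin-Blue.
(7): lens matches ingot: lens ∈ bin-Blue.
(9) (exactly one): gasket ∈ bin-Blue.
Suppose gasket ∈ bin-South: no assignment then satisfies all the clues, so gasket ∉ bin-South.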